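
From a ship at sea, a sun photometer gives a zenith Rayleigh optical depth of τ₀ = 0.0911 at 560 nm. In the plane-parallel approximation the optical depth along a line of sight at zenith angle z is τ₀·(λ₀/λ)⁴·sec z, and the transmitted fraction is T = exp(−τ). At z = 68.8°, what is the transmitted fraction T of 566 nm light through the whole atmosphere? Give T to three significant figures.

sec 68.8° = 2.7653.
τ = 0.0911 × (560/566)⁴ × 2.7653 = 0.0911 × 0.9583 × 2.7653 = 0.2414.
T = exp(−0.2414) = 0.7855.

0.786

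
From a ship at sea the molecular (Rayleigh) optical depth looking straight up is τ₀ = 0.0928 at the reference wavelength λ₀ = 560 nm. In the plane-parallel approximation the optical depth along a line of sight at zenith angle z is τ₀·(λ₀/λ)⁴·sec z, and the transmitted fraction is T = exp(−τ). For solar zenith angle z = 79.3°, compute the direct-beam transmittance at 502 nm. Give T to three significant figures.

sec 79.3° = 5.3860.
τ = 0.0928 × (560/502)⁴ × 5.3860 = 0.0928 × 1.5486 × 5.3860 = 0.7740.
T = exp(−0.7740) = 0.4612.

0.461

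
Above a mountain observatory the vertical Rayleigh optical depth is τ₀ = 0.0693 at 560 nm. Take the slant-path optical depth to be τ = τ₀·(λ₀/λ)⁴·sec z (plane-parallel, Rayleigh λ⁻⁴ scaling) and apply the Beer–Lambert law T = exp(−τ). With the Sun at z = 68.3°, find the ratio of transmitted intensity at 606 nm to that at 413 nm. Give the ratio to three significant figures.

1.64

Airmass: sec 68.3° = 2.7046.
τ(606 nm) = 0.0693 × (560/606)⁴ × 2.7046 = 0.0693 × 0.7292 × 2.7046 = 0.1367.
τ(413 nm) = 0.0693 × (560/413)⁴ × 2.7046 = 0.0693 × 3.3803 × 2.7046 = 0.6335.
T(606)/T(413) = exp(τ_B − τ_A) = exp(0.4969) = 1.6436.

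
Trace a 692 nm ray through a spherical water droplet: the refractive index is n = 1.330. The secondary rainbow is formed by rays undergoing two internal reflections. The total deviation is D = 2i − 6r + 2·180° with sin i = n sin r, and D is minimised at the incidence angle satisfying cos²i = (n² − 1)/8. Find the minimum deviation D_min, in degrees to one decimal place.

cos²i = (1.76890 − 1)/8 = 0.09611; i = arccos(0.31002) = 71.940°.
sin r = sin 71.940°/1.330 = 0.71483; r = 45.630°.
D_min = 2·71.940° − 6·45.630° + 360° = 230.101°.

230.1°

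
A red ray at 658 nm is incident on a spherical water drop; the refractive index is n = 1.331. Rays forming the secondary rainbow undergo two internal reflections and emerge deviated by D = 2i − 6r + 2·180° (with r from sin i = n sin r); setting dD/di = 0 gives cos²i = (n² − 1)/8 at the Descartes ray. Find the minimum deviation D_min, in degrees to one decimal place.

230.4°

cos²i = (1.77156 − 1)/8 = 0.09645; i = arccos(0.31056) = 71.907°.
sin r = sin 71.907°/1.331 = 0.71417; r = 45.575°.
D_min = 2·71.907° − 6·45.575° + 360° = 230.365°.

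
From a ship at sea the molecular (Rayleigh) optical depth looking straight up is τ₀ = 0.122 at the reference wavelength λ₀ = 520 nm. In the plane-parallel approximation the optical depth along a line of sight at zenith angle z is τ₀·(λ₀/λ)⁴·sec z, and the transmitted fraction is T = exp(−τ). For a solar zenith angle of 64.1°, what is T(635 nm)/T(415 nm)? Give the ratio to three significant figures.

Airmass: sec 64.1° = 2.2894.
τ(635 nm) = 0.122 × (520/635)⁴ × 2.2894 = 0.122 × 0.4497 × 2.2894 = 0.1256.
τ(415 nm) = 0.122 × (520/415)⁴ × 2.2894 = 0.122 × 2.4650 × 2.2894 = 0.6885.
T(635)/T(415) = exp(τ_B − τ_A) = exp(0.5629) = 1.7557.

1.76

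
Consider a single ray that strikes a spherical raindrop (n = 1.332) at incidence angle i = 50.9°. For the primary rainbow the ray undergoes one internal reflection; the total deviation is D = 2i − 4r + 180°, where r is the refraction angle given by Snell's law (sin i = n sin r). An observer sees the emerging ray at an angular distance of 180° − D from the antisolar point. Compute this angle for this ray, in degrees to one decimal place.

sin r = sin 50.9° / 1.332 = 0.7760/1.332 = 0.5826; r = 35.63°.
D = 2·50.9° − 4·35.63° + 180° = 101.80° − 142.54° + 180° = 139.26°.
Angle from antisolar point = 180° − D = 40.74°.

40.7°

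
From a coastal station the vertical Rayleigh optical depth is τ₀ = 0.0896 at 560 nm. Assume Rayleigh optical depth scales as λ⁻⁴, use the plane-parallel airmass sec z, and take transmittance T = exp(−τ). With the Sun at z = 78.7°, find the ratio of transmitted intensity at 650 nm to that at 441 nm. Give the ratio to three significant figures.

Airmass: sec 78.7° = 5.1034.
τ(650 nm) = 0.0896 × (560/650)⁴ × 5.1034 = 0.0896 × 0.5509 × 5.1034 = 0.2519.
τ(441 nm) = 0.0896 × (560/441)⁴ × 5.1034 = 0.0896 × 2.6001 × 5.1034 = 1.1890.
T(650)/T(441) = exp(τ_B − τ_A) = exp(0.9370) = 2.5524.

2.55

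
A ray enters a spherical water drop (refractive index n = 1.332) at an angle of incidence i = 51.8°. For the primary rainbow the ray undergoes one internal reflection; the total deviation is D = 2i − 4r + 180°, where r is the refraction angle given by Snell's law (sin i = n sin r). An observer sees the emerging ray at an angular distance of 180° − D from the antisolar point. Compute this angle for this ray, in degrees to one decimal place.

41.0°

sin r = sin 51.8° / 1.332 = 0.7859/1.332 = 0.5900; r = 36.16°.
D = 2·51.8° − 4·36.16° + 180° = 103.60° − 144.62° + 180° = 138.98°.
Angle from antisolar point = 180° − D = 41.02°.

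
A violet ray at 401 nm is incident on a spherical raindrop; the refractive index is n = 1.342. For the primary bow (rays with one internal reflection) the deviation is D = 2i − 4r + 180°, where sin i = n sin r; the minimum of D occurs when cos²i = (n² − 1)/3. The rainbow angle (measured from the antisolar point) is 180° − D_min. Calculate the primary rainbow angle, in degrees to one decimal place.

cos²i = (1.80096 − 1)/3 = 0.26699; i = arccos(0.51671) = 58.888°.
sin r = sin 58.888°/1.342 = 0.63797; r = 39.641°.
D_min = 2·58.888° − 4·39.641° + 180° = 139.213°.
Rainbow angle = 180° − D_min = 40.787°.

40.8°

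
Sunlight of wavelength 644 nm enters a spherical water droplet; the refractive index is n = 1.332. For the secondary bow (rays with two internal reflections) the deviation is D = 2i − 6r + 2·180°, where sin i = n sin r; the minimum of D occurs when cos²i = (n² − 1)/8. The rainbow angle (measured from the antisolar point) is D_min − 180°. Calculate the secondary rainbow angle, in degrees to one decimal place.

cos²i = (1.77422 − 1)/8 = 0.09678; i = arccos(0.31109) = 71.875°.
sin r = sin 71.875°/1.332 = 0.71350; r = 45.520°.
D_min = 2·71.875° − 6·45.520° + 360° = 230.628°.
Rainbow angle = D_min − 180° = 50.628°.

50.6°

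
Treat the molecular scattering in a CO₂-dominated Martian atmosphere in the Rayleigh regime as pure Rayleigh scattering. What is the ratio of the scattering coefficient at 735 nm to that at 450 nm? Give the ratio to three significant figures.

0.141

Rayleigh scattering ∝ λ⁻⁴, so the ratio of coefficients is the inverse fourth power of the wavelength ratio.
σ(735)/σ(450) = (450/735)⁴ = (0.6122)⁴ = 0.1405.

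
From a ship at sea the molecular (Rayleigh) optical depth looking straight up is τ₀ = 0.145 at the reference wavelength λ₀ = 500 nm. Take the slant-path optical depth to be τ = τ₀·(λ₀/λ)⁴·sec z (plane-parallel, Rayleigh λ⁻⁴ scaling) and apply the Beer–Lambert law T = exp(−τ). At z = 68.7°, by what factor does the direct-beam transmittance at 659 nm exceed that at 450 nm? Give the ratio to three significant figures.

1.61

Airmass: sec 68.7° = 2.7529.
τ(659 nm) = 0.145 × (500/659)⁴ × 2.7529 = 0.145 × 0.3314 × 2.7529 = 0.1323.
τ(450 nm) = 0.145 × (500/450)⁴ × 2.7529 = 0.145 × 1.5242 × 2.7529 = 0.6084.
T(659)/T(450) = exp(τ_B − τ_A) = exp(0.4761) = 1.6098.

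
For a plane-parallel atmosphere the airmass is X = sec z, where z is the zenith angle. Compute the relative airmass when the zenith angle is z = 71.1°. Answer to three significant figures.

3.09

X = sec z = 1/cos 71.1° = 1/0.3239 = 3.0872.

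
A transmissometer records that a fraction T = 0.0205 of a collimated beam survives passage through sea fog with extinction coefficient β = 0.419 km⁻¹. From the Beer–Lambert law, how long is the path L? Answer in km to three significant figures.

Beer–Lambert: T = exp(−βL) ⇒ L = −ln(T)/β = −ln(0.0205)/0.419 = 3.8873/0.419 = 9.278 km.

9.28 km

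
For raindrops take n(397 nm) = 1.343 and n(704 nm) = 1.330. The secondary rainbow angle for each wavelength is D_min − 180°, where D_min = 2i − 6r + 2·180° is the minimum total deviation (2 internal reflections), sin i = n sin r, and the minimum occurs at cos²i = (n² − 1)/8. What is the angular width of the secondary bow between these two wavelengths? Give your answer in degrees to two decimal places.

At 397 nm (n = 1.343): cos²i = 0.10046 → i = 71.522°, r = 44.928°, D_min = 233.478°, rainbow angle = 53.478°.
At 704 nm (n = 1.330): cos²i = 0.09611 → i = 71.940°, r = 45.630°, D_min = 230.101°, rainbow angle = 50.101°.
Angular width = |53.478° − 50.101°| = 3.377°.

3.38°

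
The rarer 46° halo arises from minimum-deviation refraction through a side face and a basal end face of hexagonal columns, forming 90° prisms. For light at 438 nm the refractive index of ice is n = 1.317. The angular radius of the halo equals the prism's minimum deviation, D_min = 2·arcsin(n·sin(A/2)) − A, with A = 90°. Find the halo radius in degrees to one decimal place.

n·sin(A/2) = 1.317 × sin 45° = 1.317 × 0.7071 = 0.9313.
D_min = 2·arcsin(0.9313) − 90° = 2 × 68.632° − 90° = 47.264°.

47.3°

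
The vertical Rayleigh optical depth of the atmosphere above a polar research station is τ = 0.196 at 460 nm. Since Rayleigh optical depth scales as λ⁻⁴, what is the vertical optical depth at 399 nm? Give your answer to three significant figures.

τ(399 nm) = τ(460 nm) × (460/399)⁴ = 0.196 × (1.1529)⁴ = 0.196 × 1.7666 = 0.3463.

0.346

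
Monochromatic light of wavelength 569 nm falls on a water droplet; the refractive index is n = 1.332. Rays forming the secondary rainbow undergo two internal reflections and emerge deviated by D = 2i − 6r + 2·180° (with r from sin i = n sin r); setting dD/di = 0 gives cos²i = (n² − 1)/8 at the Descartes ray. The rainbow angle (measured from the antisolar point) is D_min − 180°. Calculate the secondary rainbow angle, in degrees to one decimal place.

50.6°

cos²i = (1.77422 − 1)/8 = 0.09678; i = arccos(0.31109) = 71.875°.
sin r = sin 71.875°/1.332 = 0.71350; r = 45.520°.
D_min = 2·71.875° − 6·45.520° + 360° = 230.628°.
Rainbow angle = D_min − 180° = 50.628°.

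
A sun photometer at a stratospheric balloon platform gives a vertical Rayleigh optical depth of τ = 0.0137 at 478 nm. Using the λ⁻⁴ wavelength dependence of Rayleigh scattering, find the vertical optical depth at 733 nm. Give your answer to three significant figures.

0.00248

τ(733 nm) = τ(478 nm) × (478/733)⁴ = 0.0137 × (0.6521)⁴ = 0.0137 × 0.1808 = 0.0025.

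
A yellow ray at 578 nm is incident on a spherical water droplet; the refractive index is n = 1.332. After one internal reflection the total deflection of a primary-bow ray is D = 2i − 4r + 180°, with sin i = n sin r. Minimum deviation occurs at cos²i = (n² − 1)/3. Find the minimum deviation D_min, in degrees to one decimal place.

cos²i = (1.77422 − 1)/3 = 0.25807; i = arccos(0.50801) = 59.469°.
sin r = sin 59.469°/1.332 = 0.64666; r = 40.290°.
D_min = 2·59.469° − 4·40.290° + 180° = 137.776°.

137.8°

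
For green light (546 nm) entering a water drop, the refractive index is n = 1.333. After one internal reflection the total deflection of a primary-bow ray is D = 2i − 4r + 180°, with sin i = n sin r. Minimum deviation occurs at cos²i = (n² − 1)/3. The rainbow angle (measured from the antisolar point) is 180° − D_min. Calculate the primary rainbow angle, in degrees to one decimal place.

cos²i = (1.77689 − 1)/3 = 0.25896; i = arccos(0.50888) = 59.410°.
sin r = sin 59.410°/1.333 = 0.64579; r = 40.225°.
D_min = 2·59.410° − 4·40.225° + 180° = 137.922°.
Rainbow angle = 180° − D_min = 42.078°.

42.1°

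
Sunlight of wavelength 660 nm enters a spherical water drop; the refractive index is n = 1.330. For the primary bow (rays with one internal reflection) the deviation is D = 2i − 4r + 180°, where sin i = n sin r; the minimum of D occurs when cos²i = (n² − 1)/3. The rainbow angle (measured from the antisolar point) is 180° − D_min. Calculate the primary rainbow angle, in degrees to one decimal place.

42.5°

cos²i = (1.76890 − 1)/3 = 0.25630; i = arccos(0.50626) = 59.585°.
sin r = sin 59.585°/1.330 = 0.64841; r = 40.422°.
D_min = 2·59.585° − 4·40.422° + 180° = 137.484°.
Rainbow angle = 180° − D_min = 42.516°.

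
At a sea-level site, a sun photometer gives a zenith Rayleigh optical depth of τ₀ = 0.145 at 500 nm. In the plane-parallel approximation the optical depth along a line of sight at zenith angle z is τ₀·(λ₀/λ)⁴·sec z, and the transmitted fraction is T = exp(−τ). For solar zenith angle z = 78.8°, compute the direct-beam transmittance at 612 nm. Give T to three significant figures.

0.717

sec 78.8° = 5.1484.
τ = 0.145 × (500/612)⁴ × 5.1484 = 0.145 × 0.4455 × 5.1484 = 0.3326.
T = exp(−0.3326) = 0.7171.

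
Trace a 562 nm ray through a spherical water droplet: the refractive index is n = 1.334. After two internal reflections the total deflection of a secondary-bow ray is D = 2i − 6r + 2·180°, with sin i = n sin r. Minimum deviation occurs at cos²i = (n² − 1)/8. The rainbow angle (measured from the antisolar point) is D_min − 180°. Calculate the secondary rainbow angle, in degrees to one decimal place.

cos²i = (1.77956 − 1)/8 = 0.09744; i = arccos(0.31216) = 71.810°.
sin r = sin 71.810°/1.334 = 0.71217; r = 45.411°.
D_min = 2·71.810° − 6·45.411° + 360° = 231.153°.
Rainbow angle = D_min − 180° = 51.153°.

51.2°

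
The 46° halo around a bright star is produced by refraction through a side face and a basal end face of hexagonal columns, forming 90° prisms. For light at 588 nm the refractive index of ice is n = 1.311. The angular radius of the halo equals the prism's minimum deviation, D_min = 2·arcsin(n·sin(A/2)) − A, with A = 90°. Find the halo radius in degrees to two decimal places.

45.95°

n·sin(A/2) = 1.311 × sin 45° = 1.311 × 0.7071 = 0.9270.
D_min = 2·arcsin(0.9270) − 90° = 2 × 67.974° − 90° = 45.949°.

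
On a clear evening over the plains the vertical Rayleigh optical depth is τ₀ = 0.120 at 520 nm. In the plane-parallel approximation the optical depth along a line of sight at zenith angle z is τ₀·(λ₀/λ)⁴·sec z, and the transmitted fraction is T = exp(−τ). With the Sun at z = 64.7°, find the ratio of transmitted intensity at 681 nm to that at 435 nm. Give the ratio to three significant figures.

Airmass: sec 64.7° = 2.3400.
τ(681 nm) = 0.120 × (520/681)⁴ × 2.3400 = 0.120 × 0.3400 × 2.3400 = 0.0955.
τ(435 nm) = 0.120 × (520/435)⁴ × 2.3400 = 0.120 × 2.0420 × 2.3400 = 0.5734.
T(681)/T(435) = exp(τ_B − τ_A) = exp(0.4779) = 1.6127.

1.61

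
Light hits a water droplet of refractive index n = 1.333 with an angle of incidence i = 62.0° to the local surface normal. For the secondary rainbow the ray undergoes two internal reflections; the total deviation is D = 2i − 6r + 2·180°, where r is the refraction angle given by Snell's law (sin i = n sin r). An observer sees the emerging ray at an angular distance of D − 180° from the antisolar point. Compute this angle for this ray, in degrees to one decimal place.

55.1°

sin r = sin 62.0° / 1.333 = 0.8829/1.333 = 0.6624; r = 41.48°.
D = 2·62.0° − 6·41.48° + 2·180° = 124.00° − 248.89° + 360° = 235.11°.
Angle from antisolar point = D − 180° = 55.11°.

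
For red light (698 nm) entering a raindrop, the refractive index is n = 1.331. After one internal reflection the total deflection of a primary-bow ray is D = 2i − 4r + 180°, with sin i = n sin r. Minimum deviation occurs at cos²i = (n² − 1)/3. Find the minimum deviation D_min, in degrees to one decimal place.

cos²i = (1.77156 − 1)/3 = 0.25719; i = arccos(0.50714) = 59.527°.
sin r = sin 59.527°/1.331 = 0.64753; r = 40.356°.
D_min = 2·59.527° − 4·40.356° + 180° = 137.630°.

137.6°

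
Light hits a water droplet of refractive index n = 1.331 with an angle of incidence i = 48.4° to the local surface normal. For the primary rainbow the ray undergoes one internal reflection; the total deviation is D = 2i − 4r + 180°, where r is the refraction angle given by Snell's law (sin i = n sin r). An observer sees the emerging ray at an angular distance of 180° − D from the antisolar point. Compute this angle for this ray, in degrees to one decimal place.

sin r = sin 48.4° / 1.331 = 0.7478/1.331 = 0.5618; r = 34.18°.
D = 2·48.4° − 4·34.18° + 180° = 96.80° − 136.73° + 180° = 140.07°.
Angle from antisolar point = 180° − D = 39.93°.

39.9°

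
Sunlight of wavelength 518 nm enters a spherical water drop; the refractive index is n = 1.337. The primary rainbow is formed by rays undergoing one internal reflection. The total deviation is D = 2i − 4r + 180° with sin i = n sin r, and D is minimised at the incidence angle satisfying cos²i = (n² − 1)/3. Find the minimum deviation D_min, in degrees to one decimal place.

138.5°

cos²i = (1.78757 − 1)/3 = 0.26252; i = arccos(0.51237) = 59.178°.
sin r = sin 59.178°/1.337 = 0.64231; r = 39.964°.
D_min = 2·59.178° − 4·39.964° + 180° = 138.500°.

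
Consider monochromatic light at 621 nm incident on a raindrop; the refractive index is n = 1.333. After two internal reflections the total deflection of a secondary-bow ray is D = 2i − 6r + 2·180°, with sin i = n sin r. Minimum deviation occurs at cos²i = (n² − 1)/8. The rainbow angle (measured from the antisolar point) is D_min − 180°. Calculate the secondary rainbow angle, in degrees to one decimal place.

cos²i = (1.77689 − 1)/8 = 0.09711; i = arccos(0.31163) = 71.843°.
sin r = sin 71.843°/1.333 = 0.71283; r = 45.466°.
D_min = 2·71.843° − 6·45.466° + 360° = 230.891°.
Rainbow angle = D_min − 180° = 50.891°.

50.9°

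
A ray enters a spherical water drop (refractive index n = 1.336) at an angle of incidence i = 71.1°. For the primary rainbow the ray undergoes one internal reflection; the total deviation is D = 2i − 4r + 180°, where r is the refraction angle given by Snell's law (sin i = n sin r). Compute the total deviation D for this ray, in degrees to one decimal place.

141.9°

sin r = sin 71.1° / 1.336 = 0.9461/1.336 = 0.7081; r = 45.08°.
D = 2·71.1° − 4·45.08° + 180° = 142.20° − 180.34° + 180° = 141.86°.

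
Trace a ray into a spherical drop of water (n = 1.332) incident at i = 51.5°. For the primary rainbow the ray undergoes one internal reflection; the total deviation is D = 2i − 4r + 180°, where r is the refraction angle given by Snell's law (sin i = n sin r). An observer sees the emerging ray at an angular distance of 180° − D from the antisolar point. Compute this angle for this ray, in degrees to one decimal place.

40.9°

sin r = sin 51.5° / 1.332 = 0.7826/1.332 = 0.5875; r = 35.98°.
D = 2·51.5° − 4·35.98° + 180° = 103.00° − 143.93° + 180° = 139.07°.
Angle from antisolar point = 180° − D = 40.93°.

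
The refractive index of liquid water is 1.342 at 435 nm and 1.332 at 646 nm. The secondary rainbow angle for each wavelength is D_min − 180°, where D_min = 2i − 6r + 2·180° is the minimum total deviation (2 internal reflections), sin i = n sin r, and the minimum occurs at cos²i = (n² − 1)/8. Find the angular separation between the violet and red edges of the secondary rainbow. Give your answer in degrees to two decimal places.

At 435 nm (n = 1.342): cos²i = 0.10012 → i = 71.554°, r = 44.981°, D_min = 233.222°, rainbow angle = 53.222°.
At 646 nm (n = 1.332): cos²i = 0.09678 → i = 71.875°, r = 45.520°, D_min = 230.628°, rainbow angle = 50.628°.
Angular width = |53.222° − 50.628°| = 2.594°.

2.59°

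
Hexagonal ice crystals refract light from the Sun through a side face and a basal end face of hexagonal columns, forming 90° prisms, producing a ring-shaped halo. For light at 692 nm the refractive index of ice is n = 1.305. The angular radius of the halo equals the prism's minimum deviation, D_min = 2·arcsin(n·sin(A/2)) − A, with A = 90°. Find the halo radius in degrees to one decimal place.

44.7°

n·sin(A/2) = 1.305 × sin 45° = 1.305 × 0.7071 = 0.9228.
D_min = 2·arcsin(0.9228) − 90° = 2 × 67.335° − 90° = 44.670°.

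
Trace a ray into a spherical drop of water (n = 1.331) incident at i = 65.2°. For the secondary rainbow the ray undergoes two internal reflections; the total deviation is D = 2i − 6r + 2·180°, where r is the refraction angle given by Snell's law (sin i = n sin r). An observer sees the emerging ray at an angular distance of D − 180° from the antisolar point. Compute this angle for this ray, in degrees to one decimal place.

52.4°

sin r = sin 65.2° / 1.331 = 0.9078/1.331 = 0.6820; r = 43.00°.
D = 2·65.2° − 6·43.00° + 2·180° = 130.40° − 258.01° + 360° = 232.39°.
Angle from antisolar point = D − 180° = 52.39°.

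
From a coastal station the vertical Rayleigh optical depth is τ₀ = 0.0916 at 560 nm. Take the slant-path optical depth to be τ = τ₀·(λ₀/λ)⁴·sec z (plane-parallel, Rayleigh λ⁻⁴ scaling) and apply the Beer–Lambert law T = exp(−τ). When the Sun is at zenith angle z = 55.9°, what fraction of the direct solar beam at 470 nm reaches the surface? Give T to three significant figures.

0.719

sec 55.9° = 1.7837.
τ = 0.0916 × (560/470)⁴ × 1.7837 = 0.0916 × 2.0154 × 1.7837 = 0.3293.
T = exp(−0.3293) = 0.7194.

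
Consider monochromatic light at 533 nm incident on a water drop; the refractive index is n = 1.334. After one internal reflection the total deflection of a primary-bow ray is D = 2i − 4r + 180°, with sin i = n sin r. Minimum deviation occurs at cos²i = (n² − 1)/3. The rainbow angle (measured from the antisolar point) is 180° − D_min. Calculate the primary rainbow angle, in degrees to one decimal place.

41.9°

cos²i = (1.77956 − 1)/3 = 0.25985; i = arccos(0.50976) = 59.352°.
sin r = sin 59.352°/1.334 = 0.64492; r = 40.159°.
D_min = 2·59.352° − 4·40.159° + 180° = 138.067°.
Rainbow angle = 180° − D_min = 41.933°.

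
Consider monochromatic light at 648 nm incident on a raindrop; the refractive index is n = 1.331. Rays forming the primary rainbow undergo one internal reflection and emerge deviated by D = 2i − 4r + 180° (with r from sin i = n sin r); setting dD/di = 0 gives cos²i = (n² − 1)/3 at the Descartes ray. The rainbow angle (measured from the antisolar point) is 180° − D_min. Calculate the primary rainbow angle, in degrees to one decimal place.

42.4°

cos²i = (1.77156 − 1)/3 = 0.25719; i = arccos(0.50714) = 59.527°.
sin r = sin 59.527°/1.331 = 0.64753; r = 40.356°.
D_min = 2·59.527° − 4·40.356° + 180° = 137.630°.
Rainbow angle = 180° − D_min = 42.370°.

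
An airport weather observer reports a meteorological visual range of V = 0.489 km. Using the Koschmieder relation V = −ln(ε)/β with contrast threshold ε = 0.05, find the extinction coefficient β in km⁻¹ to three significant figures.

β = −ln(0.05) / V = 2.996 / 0.489 = 6.1262 km⁻¹.

6.13 km⁻¹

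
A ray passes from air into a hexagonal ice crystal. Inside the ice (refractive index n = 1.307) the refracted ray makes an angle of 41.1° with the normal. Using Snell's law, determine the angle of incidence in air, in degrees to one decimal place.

59.2°

Snell: sin θ_i = n · sin θ_r = 1.307 × sin 41.1° = 1.307 × 0.6574 = 0.8592.
θ_i = arcsin(0.8592) = 59.23°.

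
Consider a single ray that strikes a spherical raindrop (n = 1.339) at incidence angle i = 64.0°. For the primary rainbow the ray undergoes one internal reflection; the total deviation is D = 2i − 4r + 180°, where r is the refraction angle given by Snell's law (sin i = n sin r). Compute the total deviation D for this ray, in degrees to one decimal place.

139.3°

sin r = sin 64.0° / 1.339 = 0.8988/1.339 = 0.6712; r = 42.16°.
D = 2·64.0° − 4·42.16° + 180° = 128.00° − 168.65° + 180° = 139.35°.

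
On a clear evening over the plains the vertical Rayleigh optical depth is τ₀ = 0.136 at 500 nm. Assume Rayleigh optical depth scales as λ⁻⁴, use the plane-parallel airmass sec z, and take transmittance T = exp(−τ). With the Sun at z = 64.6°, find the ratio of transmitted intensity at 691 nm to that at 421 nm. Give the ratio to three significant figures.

Airmass: sec 64.6° = 2.3314.
τ(691 nm) = 0.136 × (500/691)⁴ × 2.3314 = 0.136 × 0.2741 × 2.3314 = 0.0869.
τ(421 nm) = 0.136 × (500/421)⁴ × 2.3314 = 0.136 × 1.9895 × 2.3314 = 0.6308.
T(691)/T(421) = exp(τ_B − τ_A) = exp(0.5439) = 1.7227.

1.72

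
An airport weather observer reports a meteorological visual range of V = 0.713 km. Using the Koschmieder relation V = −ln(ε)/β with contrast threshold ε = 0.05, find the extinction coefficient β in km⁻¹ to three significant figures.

4.20 km⁻¹

β = −ln(0.05) / V = 2.996 / 0.713 = 4.2016 km⁻¹.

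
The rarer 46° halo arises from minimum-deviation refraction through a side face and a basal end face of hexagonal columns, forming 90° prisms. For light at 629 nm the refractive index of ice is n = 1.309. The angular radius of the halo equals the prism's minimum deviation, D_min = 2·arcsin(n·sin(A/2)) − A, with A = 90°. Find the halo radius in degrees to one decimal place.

n·sin(A/2) = 1.309 × sin 45° = 1.309 × 0.7071 = 0.9256.
D_min = 2·arcsin(0.9256) − 90° = 2 × 67.759° − 90° = 45.519°.

45.5°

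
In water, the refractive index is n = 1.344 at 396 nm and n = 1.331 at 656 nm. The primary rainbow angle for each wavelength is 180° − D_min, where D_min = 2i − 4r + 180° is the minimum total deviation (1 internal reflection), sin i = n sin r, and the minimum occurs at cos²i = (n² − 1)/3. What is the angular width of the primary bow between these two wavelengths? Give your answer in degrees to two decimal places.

1.86°

At 396 nm (n = 1.344): cos²i = 0.26878 → i = 58.772°, r = 39.512°, D_min = 139.495°, rainbow angle = 40.505°.
At 656 nm (n = 1.331): cos²i = 0.25719 → i = 59.527°, r = 40.356°, D_min = 137.630°, rainbow angle = 42.370°.
Angular width = |40.505° − 42.370°| = 1.865°.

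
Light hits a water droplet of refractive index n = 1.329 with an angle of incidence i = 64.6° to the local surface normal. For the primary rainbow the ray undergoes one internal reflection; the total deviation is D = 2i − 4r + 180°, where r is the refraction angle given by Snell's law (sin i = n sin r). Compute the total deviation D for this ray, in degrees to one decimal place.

sin r = sin 64.6° / 1.329 = 0.9033/1.329 = 0.6797; r = 42.82°.
D = 2·64.6° − 4·42.82° + 180° = 129.20° − 171.28° + 180° = 137.92°.

137.9°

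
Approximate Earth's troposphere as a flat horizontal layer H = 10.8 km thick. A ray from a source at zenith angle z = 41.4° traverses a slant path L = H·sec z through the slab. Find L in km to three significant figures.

14.4 km

sec z = 1/cos 41.4° = 1.3331.
L = 10.8 × 1.3331 = 14.398 km.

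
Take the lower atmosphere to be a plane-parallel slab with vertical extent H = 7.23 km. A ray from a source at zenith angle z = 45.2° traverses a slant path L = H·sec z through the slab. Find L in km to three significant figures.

sec z = 1/cos 45.2° = 1.4192.
L = 7.23 × 1.4192 = 10.261 km.

10.3 km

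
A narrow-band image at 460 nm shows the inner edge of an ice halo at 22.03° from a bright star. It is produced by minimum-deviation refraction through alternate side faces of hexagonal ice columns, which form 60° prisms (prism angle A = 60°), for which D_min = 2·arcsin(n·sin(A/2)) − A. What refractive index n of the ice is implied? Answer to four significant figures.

1.313

Rearranging: n = sin((D_min + A)/2) / sin(A/2).
(D_min + A)/2 = (22.03° + 60°)/2 = 41.015°.
n = sin 41.015° / sin 30° = 0.6563 / 0.5000 = 1.3125.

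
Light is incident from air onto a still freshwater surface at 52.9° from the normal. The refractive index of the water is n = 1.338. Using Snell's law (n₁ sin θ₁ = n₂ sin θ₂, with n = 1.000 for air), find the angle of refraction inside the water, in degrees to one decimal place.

36.6°

Snell: sin θ_r = sin θ_i / n = sin 52.9° / 1.338 = 0.7976 / 1.338 = 0.5961.
θ_r = arcsin(0.5961) = 36.59°.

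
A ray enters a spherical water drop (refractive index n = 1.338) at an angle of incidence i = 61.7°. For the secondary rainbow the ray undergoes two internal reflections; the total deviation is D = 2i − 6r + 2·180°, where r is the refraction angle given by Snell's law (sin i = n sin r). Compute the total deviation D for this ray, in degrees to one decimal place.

sin r = sin 61.7° / 1.338 = 0.8805/1.338 = 0.6581; r = 41.15°.
D = 2·61.7° − 6·41.15° + 2·180° = 123.40° − 246.91° + 360° = 236.49°.

236.5°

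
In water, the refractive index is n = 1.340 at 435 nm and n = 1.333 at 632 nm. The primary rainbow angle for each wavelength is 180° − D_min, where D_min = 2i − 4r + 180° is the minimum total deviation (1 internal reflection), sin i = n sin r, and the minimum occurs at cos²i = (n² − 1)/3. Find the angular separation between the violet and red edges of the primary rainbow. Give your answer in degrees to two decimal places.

At 435 nm (n = 1.340): cos²i = 0.26520 → i = 59.004°, r = 39.770°, D_min = 138.929°, rainbow angle = 41.071°.
At 632 nm (n = 1.333): cos²i = 0.25896 → i = 59.410°, r = 40.225°, D_min = 137.922°, rainbow angle = 42.078°.
Angular width = |41.071° − 42.078°| = 1.007°.

1.01°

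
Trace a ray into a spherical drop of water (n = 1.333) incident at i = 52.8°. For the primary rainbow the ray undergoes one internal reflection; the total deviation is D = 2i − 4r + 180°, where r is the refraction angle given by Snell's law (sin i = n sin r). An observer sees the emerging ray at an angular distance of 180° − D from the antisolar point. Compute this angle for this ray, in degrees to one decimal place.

sin r = sin 52.8° / 1.333 = 0.7965/1.333 = 0.5975; r = 36.69°.
D = 2·52.8° − 4·36.69° + 180° = 105.60° − 146.78° + 180° = 138.82°.
Angle from antisolar point = 180° − D = 41.18°.

41.2°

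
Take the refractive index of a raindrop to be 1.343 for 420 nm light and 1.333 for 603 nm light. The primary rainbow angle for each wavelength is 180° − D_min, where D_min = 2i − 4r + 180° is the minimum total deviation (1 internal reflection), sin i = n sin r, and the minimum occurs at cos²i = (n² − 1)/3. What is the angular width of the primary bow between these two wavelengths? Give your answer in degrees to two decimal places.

1.43°

At 420 nm (n = 1.343): cos²i = 0.26788 → i = 58.830°, r = 39.577°, D_min = 139.354°, rainbow angle = 40.646°.
At 603 nm (n = 1.333): cos²i = 0.25896 → i = 59.410°, r = 40.225°, D_min = 137.922°, rainbow angle = 42.078°.
Angular width = |40.646° − 42.078°| = 1.432°.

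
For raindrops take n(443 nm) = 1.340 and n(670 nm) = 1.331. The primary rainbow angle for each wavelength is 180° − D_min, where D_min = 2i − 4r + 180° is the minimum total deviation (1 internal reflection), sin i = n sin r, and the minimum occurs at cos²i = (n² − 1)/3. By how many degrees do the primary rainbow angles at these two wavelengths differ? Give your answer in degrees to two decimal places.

At 443 nm (n = 1.340): cos²i = 0.26520 → i = 59.004°, r = 39.770°, D_min = 138.929°, rainbow angle = 41.071°.
At 670 nm (n = 1.331): cos²i = 0.25719 → i = 59.527°, r = 40.356°, D_min = 137.630°, rainbow angle = 42.370°.
Angular width = |41.071° − 42.370°| = 1.299°.

1.30°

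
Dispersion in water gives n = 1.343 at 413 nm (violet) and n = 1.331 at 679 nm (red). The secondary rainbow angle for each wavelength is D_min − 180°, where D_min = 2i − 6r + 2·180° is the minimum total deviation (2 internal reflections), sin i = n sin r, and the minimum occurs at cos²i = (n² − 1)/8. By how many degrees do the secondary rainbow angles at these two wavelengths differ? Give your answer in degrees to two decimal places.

3.11°

At 413 nm (n = 1.343): cos²i = 0.10046 → i = 71.522°, r = 44.928°, D_min = 233.478°, rainbow angle = 53.478°.
At 679 nm (n = 1.331): cos²i = 0.09645 → i = 71.907°, r = 45.575°, D_min = 230.365°, rainbow angle = 50.365°.
Angular width = |53.478° − 50.365°| = 3.113°.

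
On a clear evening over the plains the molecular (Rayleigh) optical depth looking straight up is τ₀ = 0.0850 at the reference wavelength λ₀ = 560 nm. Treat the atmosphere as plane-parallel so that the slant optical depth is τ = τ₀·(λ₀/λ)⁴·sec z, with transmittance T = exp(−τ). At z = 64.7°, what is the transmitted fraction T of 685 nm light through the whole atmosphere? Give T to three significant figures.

sec 64.7° = 2.3400.
τ = 0.0850 × (560/685)⁴ × 2.3400 = 0.0850 × 0.4467 × 2.3400 = 0.0888.
T = exp(−0.0888) = 0.9150.

0.915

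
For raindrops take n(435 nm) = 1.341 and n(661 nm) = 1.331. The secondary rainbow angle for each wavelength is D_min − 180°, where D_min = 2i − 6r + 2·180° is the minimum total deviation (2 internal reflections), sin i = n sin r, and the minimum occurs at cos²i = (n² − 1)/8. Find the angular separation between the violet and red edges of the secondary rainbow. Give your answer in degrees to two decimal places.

At 435 nm (n = 1.341): cos²i = 0.09979 → i = 71.586°, r = 45.034°, D_min = 232.966°, rainbow angle = 52.966°.
At 661 nm (n = 1.331): cos²i = 0.09645 → i = 71.907°, r = 45.575°, D_min = 230.365°, rainbow angle = 50.365°.
Angular width = |52.966° − 50.365°| = 2.601°.

2.60°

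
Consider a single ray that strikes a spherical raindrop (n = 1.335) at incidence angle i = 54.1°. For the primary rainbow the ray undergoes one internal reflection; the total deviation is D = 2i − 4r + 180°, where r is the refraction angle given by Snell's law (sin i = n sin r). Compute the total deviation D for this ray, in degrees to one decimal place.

sin r = sin 54.1° / 1.335 = 0.8100/1.335 = 0.6068; r = 37.36°.
D = 2·54.1° − 4·37.36° + 180° = 108.20° − 149.43° + 180° = 138.77°.

138.8°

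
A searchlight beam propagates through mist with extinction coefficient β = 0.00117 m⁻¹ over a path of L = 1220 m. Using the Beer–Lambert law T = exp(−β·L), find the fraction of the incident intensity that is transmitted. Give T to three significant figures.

0.240

τ = β·L = 0.00117 × 1220 = 1.4274.
T = exp(−1.4274) = 0.2399.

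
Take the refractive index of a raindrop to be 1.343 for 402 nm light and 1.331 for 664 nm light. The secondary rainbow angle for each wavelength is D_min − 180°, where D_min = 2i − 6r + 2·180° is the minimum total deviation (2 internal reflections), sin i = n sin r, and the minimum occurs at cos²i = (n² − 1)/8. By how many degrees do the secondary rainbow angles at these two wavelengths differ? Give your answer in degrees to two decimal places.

3.11°

At 402 nm (n = 1.343): cos²i = 0.10046 → i = 71.522°, r = 44.928°, D_min = 233.478°, rainbow angle = 53.478°.
At 664 nm (n = 1.331): cos²i = 0.09645 → i = 71.907°, r = 45.575°, D_min = 230.365°, rainbow angle = 50.365°.
Angular width = |53.478° − 50.365°| = 3.113°.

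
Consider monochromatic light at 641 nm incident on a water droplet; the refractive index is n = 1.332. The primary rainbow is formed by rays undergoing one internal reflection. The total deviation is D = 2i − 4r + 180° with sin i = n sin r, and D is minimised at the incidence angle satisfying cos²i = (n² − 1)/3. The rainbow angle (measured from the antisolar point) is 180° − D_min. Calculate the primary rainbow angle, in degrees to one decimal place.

42.2°

cos²i = (1.77422 − 1)/3 = 0.25807; i = arccos(0.50801) = 59.469°.
sin r = sin 59.469°/1.332 = 0.64666; r = 40.290°.
D_min = 2·59.469° − 4·40.290° + 180° = 137.776°.
Rainbow angle = 180° − D_min = 42.224°.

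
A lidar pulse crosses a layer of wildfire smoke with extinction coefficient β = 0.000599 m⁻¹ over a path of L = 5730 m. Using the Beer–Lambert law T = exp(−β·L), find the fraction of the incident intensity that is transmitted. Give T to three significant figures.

τ = β·L = 0.000599 × 5730 = 3.4323.
T = exp(−3.4323) = 0.0323.

0.0323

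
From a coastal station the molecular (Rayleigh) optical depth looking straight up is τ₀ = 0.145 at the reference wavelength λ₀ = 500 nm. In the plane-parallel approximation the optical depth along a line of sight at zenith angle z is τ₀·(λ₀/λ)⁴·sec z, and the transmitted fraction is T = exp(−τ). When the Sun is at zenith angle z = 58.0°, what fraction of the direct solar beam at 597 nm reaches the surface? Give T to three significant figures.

sec 58.0° = 1.8871.
τ = 0.145 × (500/597)⁴ × 1.8871 = 0.145 × 0.4920 × 1.8871 = 0.1346.
T = exp(−0.1346) = 0.8740.

0.874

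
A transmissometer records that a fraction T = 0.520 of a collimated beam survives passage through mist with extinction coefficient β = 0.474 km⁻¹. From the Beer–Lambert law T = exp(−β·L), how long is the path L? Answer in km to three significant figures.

1.38 km

Beer–Lambert: T = exp(−βL) ⇒ L = −ln(T)/β = −ln(0.520)/0.474 = 0.6539/0.474 = 1.38 km.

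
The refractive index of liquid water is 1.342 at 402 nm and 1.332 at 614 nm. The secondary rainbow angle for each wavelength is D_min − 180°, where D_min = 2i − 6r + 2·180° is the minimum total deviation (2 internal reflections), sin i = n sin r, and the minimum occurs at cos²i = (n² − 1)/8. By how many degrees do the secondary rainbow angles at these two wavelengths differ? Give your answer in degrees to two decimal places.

2.59°

At 402 nm (n = 1.342): cos²i = 0.10012 → i = 71.554°, r = 44.981°, D_min = 233.222°, rainbow angle = 53.222°.
At 614 nm (n = 1.332): cos²i = 0.09678 → i = 71.875°, r = 45.520°, D_min = 230.628°, rainbow angle = 50.628°.
Angular width = |53.222° − 50.628°| = 2.594°.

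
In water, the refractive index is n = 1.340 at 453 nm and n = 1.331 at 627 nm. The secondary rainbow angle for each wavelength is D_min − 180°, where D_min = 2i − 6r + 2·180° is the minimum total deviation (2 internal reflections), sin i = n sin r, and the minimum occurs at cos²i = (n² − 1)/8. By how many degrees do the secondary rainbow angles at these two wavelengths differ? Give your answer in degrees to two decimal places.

2.34°

At 453 nm (n = 1.340): cos²i = 0.09945 → i = 71.618°, r = 45.088°, D_min = 232.709°, rainbow angle = 52.709°.
At 627 nm (n = 1.331): cos²i = 0.09645 → i = 71.907°, r = 45.575°, D_min = 230.365°, rainbow angle = 50.365°.
Angular width = |52.709° − 50.365°| = 2.344°.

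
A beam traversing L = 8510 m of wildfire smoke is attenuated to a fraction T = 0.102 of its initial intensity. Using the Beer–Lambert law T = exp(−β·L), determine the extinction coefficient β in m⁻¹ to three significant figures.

0.000268 m⁻¹

Beer–Lambert: T = exp(−βL) ⇒ β = −ln(T)/L = −ln(0.102)/8510 = 2.2828/8510 = 0.0002682 m⁻¹.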